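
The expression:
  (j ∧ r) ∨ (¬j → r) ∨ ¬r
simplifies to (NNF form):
True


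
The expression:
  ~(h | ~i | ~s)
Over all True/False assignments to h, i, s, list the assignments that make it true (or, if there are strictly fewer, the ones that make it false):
is true only for:
  h=False, i=True, s=True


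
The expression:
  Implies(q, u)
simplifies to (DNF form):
u | ~q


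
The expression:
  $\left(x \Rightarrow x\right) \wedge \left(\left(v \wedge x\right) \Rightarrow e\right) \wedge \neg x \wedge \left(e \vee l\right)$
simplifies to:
$\neg x \wedge \left(e \vee l\right)$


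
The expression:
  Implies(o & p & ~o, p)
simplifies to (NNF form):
True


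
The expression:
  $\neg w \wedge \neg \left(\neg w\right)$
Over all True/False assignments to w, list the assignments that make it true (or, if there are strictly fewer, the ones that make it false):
is never true.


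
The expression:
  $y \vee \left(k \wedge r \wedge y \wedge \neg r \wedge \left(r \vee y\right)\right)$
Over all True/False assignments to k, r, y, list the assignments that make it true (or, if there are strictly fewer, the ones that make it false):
is true only for:
  k=False, r=False, y=True;
  k=False, r=True, y=True;
  k=True, r=False, y=True;
  k=True, r=True, y=True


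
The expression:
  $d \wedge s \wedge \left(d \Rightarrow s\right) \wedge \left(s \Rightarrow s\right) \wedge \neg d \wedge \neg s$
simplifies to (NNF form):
$\text{False}$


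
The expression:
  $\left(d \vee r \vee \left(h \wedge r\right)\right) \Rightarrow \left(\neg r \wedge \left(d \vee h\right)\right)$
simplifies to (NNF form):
$\neg r$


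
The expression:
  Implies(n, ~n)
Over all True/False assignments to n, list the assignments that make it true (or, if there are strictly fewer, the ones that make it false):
is true only for:
  n=False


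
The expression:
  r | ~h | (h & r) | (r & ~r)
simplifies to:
r | ~h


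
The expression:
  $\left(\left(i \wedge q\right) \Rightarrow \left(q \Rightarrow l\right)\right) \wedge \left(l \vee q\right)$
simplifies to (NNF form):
$l \vee \left(q \wedge \neg i\right)$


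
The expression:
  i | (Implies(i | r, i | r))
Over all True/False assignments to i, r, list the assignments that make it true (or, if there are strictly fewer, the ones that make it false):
is always true.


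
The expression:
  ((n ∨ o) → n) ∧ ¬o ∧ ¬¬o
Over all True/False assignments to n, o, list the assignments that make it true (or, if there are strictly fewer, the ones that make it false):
is never true.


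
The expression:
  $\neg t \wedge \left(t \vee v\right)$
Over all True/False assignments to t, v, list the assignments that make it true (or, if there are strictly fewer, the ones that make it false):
is true only for:
  t=False, v=True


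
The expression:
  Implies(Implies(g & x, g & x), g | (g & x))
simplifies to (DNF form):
g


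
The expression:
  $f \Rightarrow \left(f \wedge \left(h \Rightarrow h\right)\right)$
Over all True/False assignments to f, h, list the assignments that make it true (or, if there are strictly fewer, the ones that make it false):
is always true.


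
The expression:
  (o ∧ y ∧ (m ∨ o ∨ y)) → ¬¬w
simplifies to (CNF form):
w ∨ ¬o ∨ ¬y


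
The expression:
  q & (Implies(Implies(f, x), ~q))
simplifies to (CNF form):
f & q & ~x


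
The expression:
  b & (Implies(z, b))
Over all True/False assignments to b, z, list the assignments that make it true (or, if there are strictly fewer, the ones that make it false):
is true only for:
  b=True, z=False;
  b=True, z=True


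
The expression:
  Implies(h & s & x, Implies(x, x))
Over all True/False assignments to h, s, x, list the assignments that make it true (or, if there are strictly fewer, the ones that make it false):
is always true.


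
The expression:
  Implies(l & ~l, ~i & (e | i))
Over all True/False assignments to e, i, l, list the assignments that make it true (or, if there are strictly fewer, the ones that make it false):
is always true.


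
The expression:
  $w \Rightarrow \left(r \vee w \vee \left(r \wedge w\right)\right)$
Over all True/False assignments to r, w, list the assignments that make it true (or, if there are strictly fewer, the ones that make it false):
is always true.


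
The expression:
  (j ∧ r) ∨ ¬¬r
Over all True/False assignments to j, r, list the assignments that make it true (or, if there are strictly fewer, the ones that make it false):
is true only for:
  j=False, r=True;
  j=True, r=True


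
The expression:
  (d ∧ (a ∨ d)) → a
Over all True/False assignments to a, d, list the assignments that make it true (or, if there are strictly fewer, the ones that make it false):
is false only for:
  a=False, d=True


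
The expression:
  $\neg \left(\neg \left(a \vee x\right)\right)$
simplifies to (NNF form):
$a \vee x$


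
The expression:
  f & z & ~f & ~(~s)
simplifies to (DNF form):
False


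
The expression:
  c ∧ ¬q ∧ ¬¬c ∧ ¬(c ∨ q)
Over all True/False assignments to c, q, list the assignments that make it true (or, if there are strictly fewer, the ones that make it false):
is never true.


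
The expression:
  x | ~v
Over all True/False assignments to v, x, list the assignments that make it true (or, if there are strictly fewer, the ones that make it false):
is false only for:
  v=True, x=False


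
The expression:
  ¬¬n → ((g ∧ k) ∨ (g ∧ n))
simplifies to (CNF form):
g ∨ ¬n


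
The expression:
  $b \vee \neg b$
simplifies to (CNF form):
$\text{True}$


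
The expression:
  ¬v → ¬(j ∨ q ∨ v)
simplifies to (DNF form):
v ∨ (¬j ∧ ¬q)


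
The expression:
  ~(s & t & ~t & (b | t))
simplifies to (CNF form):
True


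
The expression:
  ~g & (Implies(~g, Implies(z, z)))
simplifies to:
~g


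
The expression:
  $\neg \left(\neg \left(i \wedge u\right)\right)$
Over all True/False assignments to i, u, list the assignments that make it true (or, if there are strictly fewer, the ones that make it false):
is true only for:
  i=True, u=True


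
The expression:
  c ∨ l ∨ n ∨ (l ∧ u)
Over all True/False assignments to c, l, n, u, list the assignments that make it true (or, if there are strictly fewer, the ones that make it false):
is false only for:
  c=False, l=False, n=False, u=False;
  c=False, l=False, n=False, u=True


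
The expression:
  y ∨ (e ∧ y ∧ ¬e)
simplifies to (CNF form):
y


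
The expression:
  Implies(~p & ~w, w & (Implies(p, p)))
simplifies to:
p | w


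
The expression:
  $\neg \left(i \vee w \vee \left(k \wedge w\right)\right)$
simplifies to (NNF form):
$\neg i \wedge \neg w$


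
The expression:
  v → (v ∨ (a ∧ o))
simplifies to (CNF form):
True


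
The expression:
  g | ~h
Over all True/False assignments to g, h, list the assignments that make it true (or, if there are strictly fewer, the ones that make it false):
is false only for:
  g=False, h=True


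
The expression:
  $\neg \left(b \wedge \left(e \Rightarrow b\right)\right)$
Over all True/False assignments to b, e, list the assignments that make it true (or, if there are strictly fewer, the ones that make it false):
is true only for:
  b=False, e=False;
  b=False, e=True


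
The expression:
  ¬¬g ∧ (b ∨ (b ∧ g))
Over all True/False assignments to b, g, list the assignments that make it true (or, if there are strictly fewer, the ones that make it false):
is true only for:
  b=True, g=True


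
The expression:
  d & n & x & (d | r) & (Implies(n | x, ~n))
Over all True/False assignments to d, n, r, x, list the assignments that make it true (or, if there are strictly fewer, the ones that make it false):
is never true.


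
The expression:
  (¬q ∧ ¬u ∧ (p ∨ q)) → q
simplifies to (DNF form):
q ∨ u ∨ ¬p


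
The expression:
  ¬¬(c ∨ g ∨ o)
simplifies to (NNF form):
c ∨ g ∨ o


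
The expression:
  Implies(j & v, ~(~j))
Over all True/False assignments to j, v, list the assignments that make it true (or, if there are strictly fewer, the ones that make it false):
is always true.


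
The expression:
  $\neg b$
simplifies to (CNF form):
$\neg b$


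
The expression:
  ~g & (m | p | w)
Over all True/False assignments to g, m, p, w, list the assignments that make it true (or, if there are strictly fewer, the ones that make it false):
is true only for:
  g=False, m=False, p=False, w=True;
  g=False, m=False, p=True, w=False;
  g=False, m=False, p=True, w=True;
  g=False, m=True, p=False, w=False;
  g=False, m=True, p=False, w=True;
  g=False, m=True, p=True, w=False;
  g=False, m=True, p=True, w=True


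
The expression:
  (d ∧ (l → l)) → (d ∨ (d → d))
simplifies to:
True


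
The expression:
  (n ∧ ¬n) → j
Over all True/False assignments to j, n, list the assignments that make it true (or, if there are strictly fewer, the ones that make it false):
is always true.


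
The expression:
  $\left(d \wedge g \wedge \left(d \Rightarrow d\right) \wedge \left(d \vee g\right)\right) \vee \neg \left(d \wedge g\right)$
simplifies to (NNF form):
$\text{True}$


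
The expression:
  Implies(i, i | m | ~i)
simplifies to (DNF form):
True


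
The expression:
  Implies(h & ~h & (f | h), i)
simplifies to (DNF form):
True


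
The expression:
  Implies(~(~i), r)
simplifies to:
r | ~i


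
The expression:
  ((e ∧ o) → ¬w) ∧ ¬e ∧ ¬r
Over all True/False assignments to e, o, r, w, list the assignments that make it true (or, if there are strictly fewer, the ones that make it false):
is true only for:
  e=False, o=False, r=False, w=False;
  e=False, o=False, r=False, w=True;
  e=False, o=True, r=False, w=False;
  e=False, o=True, r=False, w=True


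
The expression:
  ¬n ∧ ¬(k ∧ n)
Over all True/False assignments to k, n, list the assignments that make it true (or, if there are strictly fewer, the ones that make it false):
is true only for:
  k=False, n=False;
  k=True, n=False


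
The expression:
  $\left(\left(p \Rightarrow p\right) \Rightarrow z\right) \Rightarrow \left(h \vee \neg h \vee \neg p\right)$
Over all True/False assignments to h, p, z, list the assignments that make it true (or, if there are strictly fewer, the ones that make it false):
is always true.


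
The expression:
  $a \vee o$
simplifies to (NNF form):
$a \vee o$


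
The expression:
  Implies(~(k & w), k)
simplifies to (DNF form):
k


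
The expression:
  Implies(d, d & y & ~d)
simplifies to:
~d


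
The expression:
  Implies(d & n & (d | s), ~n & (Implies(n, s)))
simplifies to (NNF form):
~d | ~n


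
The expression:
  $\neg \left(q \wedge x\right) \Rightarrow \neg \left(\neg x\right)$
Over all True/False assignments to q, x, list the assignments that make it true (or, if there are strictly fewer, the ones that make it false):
is true only for:
  q=False, x=True;
  q=True, x=True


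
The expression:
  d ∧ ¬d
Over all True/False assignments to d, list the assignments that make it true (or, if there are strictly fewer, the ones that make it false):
is never true.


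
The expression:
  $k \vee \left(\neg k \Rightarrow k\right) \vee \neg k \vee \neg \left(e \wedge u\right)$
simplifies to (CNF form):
$\text{True}$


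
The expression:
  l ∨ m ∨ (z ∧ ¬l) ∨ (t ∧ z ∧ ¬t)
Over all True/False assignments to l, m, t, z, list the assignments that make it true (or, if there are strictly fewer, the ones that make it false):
is false only for:
  l=False, m=False, t=False, z=False;
  l=False, m=False, t=True, z=False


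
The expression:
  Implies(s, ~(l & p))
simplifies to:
~l | ~p | ~s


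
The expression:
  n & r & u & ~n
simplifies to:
False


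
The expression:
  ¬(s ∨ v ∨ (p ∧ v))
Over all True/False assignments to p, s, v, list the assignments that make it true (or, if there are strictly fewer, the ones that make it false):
is true only for:
  p=False, s=False, v=False;
  p=True, s=False, v=False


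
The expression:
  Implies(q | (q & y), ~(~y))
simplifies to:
y | ~q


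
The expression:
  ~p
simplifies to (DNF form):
~p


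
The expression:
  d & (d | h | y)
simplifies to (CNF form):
d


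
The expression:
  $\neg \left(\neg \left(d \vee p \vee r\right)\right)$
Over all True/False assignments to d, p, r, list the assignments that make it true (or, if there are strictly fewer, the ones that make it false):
is false only for:
  d=False, p=False, r=False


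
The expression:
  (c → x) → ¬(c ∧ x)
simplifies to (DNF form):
¬c ∨ ¬x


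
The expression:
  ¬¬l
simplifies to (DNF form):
l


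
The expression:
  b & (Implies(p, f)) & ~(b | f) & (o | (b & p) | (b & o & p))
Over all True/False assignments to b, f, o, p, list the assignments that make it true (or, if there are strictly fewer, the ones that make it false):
is never true.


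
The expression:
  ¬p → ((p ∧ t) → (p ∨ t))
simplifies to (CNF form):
True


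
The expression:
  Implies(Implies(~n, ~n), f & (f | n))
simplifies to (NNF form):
f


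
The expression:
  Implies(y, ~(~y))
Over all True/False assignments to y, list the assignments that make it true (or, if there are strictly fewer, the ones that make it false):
is always true.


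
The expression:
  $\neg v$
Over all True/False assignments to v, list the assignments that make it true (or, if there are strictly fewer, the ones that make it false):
is true only for:
  v=False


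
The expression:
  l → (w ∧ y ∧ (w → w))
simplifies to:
(w ∧ y) ∨ ¬l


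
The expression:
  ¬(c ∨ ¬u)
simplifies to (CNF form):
u ∧ ¬c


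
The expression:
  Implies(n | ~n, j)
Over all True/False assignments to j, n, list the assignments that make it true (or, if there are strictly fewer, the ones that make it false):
is true only for:
  j=True, n=False;
  j=True, n=True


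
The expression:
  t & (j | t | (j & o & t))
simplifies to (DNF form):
t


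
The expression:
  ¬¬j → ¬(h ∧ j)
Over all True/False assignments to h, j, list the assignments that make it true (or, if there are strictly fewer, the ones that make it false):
is false only for:
  h=True, j=True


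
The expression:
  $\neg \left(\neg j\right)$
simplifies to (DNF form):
$j$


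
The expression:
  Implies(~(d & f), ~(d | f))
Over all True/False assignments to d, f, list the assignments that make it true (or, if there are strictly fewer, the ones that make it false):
is true only for:
  d=False, f=False;
  d=True, f=True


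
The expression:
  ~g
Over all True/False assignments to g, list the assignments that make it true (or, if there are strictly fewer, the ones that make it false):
is true only for:
  g=False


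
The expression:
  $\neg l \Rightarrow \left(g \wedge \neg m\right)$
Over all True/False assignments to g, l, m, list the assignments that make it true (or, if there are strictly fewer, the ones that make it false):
is false only for:
  g=False, l=False, m=False;
  g=False, l=False, m=True;
  g=True, l=False, m=True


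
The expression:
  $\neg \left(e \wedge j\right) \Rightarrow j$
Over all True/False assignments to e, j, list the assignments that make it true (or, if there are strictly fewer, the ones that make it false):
is true only for:
  e=False, j=True;
  e=True, j=True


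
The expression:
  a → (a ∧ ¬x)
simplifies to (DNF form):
¬a ∨ ¬x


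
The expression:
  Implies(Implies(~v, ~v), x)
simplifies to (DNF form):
x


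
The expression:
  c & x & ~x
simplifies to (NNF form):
False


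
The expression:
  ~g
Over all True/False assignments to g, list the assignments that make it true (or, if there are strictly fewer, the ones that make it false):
is true only for:
  g=False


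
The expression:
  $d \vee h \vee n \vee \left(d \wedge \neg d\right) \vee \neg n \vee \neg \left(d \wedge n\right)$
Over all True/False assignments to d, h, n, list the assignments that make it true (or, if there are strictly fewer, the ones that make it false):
is always true.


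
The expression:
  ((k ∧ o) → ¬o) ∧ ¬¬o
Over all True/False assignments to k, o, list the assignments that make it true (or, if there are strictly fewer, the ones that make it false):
is true only for:
  k=False, o=True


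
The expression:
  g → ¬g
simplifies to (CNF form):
¬g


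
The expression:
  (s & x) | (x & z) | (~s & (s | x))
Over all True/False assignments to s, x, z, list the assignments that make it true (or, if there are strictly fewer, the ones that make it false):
is true only for:
  s=False, x=True, z=False;
  s=False, x=True, z=True;
  s=True, x=True, z=False;
  s=True, x=True, z=True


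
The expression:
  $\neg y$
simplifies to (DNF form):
$\neg y$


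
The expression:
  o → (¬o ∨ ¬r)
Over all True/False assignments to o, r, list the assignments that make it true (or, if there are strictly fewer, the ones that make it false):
is false only for:
  o=True, r=True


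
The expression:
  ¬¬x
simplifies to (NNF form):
x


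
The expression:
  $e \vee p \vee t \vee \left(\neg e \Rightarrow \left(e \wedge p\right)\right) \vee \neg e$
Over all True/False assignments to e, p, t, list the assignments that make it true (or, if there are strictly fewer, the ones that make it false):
is always true.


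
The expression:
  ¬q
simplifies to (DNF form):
¬q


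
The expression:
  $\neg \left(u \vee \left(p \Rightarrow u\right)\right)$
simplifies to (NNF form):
$p \wedge \neg u$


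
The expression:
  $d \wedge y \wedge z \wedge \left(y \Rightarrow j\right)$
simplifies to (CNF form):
$d \wedge j \wedge y \wedge z$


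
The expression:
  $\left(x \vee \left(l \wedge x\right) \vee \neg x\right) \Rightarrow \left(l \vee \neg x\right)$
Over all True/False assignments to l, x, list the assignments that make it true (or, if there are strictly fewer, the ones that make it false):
is false only for:
  l=False, x=True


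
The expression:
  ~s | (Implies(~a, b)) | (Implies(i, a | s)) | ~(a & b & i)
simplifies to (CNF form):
True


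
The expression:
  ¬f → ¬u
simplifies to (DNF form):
f ∨ ¬u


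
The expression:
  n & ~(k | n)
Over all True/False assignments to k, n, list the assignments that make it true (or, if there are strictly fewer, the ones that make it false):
is never true.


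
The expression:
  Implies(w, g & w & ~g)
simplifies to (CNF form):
~w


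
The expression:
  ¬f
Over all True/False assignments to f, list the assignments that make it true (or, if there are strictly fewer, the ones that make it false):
is true only for:
  f=False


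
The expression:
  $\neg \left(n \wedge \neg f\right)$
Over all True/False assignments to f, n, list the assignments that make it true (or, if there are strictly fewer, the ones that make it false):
is false only for:
  f=False, n=True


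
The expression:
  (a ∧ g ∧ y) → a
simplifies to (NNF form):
True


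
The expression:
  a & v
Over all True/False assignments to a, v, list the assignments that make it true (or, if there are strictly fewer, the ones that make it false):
is true only for:
  a=True, v=True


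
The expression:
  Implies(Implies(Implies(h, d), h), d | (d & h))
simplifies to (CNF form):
d | ~h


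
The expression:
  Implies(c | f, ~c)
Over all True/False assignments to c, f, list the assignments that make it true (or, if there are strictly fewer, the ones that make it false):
is true only for:
  c=False, f=False;
  c=False, f=True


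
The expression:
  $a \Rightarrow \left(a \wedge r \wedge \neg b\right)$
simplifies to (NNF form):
$\left(r \wedge \neg b\right) \vee \neg a$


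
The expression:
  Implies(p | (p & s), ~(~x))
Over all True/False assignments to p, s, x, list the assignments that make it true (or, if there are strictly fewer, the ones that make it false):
is false only for:
  p=True, s=False, x=False;
  p=True, s=True, x=False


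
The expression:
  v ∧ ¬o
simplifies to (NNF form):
v ∧ ¬o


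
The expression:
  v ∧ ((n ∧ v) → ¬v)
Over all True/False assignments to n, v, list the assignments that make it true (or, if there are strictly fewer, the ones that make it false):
is true only for:
  n=False, v=True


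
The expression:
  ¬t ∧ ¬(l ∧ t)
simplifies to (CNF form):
¬t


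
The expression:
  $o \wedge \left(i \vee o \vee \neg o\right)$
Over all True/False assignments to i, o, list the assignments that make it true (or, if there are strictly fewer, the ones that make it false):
is true only for:
  i=False, o=True;
  i=True, o=True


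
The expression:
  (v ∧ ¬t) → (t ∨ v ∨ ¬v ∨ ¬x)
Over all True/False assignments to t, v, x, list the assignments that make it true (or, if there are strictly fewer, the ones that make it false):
is always true.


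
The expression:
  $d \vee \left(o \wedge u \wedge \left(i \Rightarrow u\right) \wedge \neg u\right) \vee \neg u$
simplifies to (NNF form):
$d \vee \neg u$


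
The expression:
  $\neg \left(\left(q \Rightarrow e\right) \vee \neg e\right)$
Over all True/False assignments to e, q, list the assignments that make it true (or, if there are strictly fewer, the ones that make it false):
is never true.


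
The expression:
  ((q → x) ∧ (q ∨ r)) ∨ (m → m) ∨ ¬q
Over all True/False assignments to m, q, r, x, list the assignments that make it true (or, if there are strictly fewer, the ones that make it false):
is always true.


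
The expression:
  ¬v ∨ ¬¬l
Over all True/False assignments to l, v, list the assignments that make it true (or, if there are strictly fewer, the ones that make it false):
is false only for:
  l=False, v=True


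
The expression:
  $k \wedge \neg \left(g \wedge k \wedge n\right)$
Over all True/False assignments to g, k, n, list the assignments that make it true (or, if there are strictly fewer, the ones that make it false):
is true only for:
  g=False, k=True, n=False;
  g=False, k=True, n=True;
  g=True, k=True, n=False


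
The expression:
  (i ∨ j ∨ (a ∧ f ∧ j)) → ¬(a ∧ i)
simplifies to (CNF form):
¬a ∨ ¬i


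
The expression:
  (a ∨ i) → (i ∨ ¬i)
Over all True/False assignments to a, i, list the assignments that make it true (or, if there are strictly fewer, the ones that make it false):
is always true.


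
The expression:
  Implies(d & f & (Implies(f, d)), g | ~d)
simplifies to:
g | ~d | ~f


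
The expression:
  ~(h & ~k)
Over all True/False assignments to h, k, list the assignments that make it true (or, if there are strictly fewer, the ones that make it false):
is false only for:
  h=True, k=False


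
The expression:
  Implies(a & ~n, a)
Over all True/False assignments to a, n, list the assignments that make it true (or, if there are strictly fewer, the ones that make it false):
is always true.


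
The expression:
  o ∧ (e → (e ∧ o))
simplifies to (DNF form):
o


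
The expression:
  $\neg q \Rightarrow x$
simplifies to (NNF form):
$q \vee x$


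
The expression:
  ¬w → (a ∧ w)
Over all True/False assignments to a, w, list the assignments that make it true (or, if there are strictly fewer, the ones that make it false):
is true only for:
  a=False, w=True;
  a=True, w=True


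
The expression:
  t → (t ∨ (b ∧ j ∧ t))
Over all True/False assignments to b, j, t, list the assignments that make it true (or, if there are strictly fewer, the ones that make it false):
is always true.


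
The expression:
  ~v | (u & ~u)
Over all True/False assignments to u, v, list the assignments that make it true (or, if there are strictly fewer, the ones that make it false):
is true only for:
  u=False, v=False;
  u=True, v=False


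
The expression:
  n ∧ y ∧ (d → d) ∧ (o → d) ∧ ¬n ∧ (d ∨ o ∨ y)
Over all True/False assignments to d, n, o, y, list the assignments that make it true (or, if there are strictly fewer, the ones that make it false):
is never true.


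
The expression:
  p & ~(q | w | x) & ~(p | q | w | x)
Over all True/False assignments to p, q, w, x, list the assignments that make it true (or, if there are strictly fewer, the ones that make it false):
is never true.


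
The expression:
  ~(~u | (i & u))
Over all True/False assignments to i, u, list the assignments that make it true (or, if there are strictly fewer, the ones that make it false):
is true only for:
  i=False, u=True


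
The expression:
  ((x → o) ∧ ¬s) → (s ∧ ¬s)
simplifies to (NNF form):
s ∨ (x ∧ ¬o)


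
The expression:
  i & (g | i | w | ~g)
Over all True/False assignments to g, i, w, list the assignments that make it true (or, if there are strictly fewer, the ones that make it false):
is true only for:
  g=False, i=True, w=False;
  g=False, i=True, w=True;
  g=True, i=True, w=False;
  g=True, i=True, w=True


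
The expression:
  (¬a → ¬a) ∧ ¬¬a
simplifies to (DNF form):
a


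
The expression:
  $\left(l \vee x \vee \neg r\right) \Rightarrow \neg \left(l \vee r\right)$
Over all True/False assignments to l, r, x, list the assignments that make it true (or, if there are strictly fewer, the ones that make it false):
is true only for:
  l=False, r=False, x=False;
  l=False, r=False, x=True;
  l=False, r=True, x=False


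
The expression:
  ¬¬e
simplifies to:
e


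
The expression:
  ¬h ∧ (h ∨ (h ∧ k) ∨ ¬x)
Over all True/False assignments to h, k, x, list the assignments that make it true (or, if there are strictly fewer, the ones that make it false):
is true only for:
  h=False, k=False, x=False;
  h=False, k=True, x=False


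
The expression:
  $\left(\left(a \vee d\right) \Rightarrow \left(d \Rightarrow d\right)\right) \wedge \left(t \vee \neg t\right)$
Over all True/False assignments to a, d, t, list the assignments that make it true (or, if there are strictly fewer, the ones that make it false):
is always true.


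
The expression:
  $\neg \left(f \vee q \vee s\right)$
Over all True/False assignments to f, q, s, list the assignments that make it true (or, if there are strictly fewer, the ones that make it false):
is true only for:
  f=False, q=False, s=False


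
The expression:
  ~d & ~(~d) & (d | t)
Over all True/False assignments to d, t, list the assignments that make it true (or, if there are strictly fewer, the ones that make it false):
is never true.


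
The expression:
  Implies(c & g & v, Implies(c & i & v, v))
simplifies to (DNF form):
True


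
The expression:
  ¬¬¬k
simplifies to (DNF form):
¬k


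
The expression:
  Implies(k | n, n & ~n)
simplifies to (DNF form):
~k & ~n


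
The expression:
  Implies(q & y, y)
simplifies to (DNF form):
True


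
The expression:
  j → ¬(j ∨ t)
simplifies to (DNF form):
¬j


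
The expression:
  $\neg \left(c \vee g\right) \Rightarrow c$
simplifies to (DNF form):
$c \vee g$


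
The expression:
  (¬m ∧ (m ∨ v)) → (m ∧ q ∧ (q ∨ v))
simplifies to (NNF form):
m ∨ ¬v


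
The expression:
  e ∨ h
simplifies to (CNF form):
e ∨ h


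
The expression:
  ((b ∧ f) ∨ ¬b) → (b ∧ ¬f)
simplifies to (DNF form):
b ∧ ¬f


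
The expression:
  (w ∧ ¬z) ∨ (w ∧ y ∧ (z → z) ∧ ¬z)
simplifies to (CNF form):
w ∧ ¬z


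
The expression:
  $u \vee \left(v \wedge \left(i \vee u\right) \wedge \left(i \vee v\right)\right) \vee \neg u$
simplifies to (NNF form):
$\text{True}$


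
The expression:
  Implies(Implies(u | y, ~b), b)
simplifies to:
b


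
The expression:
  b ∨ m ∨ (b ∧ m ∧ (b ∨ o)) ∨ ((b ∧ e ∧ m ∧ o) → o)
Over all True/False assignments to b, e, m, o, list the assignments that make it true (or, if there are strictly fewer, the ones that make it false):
is always true.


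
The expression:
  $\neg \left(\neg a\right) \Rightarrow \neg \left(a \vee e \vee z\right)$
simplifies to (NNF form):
$\neg a$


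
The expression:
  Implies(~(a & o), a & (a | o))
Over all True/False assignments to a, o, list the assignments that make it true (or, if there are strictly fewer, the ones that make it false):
is true only for:
  a=True, o=False;
  a=True, o=True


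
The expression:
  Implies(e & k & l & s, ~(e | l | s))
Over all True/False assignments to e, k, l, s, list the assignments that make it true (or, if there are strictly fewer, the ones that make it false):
is false only for:
  e=True, k=True, l=True, s=True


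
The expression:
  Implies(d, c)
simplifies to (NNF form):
c | ~d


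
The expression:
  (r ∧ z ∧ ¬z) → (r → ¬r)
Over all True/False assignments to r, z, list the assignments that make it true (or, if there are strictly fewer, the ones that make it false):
is always true.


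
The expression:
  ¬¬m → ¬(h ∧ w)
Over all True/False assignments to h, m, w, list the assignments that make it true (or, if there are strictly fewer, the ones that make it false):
is false only for:
  h=True, m=True, w=True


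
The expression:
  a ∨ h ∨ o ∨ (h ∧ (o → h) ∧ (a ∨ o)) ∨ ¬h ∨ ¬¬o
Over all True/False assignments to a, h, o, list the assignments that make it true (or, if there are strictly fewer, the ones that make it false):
is always true.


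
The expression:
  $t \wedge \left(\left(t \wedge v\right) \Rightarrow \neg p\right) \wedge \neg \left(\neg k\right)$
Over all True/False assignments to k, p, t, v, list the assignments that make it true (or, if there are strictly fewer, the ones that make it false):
is true only for:
  k=True, p=False, t=True, v=False;
  k=True, p=False, t=True, v=True;
  k=True, p=True, t=True, v=False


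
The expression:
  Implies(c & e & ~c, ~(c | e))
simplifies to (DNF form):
True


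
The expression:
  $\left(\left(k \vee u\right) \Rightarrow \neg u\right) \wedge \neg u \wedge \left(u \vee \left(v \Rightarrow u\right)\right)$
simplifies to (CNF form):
$\neg u \wedge \neg v$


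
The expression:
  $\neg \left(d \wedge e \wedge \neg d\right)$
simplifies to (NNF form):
$\text{True}$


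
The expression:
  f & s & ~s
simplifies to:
False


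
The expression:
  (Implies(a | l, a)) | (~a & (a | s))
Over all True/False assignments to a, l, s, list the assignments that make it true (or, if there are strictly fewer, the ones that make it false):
is false only for:
  a=False, l=True, s=False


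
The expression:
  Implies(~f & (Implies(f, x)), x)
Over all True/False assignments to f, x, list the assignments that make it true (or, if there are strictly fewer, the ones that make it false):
is false only for:
  f=False, x=False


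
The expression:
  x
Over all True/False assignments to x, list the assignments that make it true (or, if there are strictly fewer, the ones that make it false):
is true only for:
  x=True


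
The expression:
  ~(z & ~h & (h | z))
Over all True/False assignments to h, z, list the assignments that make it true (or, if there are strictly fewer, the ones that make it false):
is false only for:
  h=False, z=True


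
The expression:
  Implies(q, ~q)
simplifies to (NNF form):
~q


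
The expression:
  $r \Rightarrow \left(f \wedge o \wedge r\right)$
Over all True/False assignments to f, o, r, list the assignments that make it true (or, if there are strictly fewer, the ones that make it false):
is false only for:
  f=False, o=False, r=True;
  f=False, o=True, r=True;
  f=True, o=False, r=True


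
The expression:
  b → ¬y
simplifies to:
¬b ∨ ¬y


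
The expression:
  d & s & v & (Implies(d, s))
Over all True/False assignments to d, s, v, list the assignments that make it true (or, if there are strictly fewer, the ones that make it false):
is true only for:
  d=True, s=True, v=True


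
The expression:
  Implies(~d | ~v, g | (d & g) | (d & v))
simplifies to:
g | (d & v)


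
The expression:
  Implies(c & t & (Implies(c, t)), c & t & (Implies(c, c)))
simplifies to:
True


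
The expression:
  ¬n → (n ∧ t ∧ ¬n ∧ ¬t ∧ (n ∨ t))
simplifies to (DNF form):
n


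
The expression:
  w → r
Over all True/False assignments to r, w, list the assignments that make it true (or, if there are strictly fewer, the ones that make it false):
is false only for:
  r=False, w=True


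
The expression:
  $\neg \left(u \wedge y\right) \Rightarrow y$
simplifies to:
$y$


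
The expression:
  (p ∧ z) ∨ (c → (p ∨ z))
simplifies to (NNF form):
p ∨ z ∨ ¬c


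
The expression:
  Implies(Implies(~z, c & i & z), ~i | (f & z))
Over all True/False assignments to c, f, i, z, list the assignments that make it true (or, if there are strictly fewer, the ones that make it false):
is false only for:
  c=False, f=False, i=True, z=True;
  c=True, f=False, i=True, z=True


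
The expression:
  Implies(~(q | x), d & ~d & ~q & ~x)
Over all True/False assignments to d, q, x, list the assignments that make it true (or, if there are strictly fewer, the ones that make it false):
is false only for:
  d=False, q=False, x=False;
  d=True, q=False, x=False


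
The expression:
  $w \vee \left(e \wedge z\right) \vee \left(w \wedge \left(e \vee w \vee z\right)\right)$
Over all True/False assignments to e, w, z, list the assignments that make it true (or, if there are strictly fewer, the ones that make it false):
is false only for:
  e=False, w=False, z=False;
  e=False, w=False, z=True;
  e=True, w=False, z=False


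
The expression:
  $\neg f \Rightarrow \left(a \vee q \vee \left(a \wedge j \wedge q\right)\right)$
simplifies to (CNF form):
$a \vee f \vee q$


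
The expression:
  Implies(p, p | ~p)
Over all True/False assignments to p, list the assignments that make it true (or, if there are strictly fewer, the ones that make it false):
is always true.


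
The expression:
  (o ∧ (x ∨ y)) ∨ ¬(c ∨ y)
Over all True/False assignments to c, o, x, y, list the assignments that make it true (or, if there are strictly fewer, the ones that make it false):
is false only for:
  c=False, o=False, x=False, y=True;
  c=False, o=False, x=True, y=True;
  c=True, o=False, x=False, y=False;
  c=True, o=False, x=False, y=True;
  c=True, o=False, x=True, y=False;
  c=True, o=False, x=True, y=True;
  c=True, o=True, x=False, y=False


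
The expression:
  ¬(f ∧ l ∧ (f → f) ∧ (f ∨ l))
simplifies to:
¬f ∨ ¬l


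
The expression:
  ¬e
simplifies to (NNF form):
¬e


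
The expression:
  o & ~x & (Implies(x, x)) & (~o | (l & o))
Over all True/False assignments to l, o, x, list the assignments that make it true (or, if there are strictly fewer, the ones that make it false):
is true only for:
  l=True, o=True, x=False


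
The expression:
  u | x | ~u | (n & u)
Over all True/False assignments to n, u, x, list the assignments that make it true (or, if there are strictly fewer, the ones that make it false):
is always true.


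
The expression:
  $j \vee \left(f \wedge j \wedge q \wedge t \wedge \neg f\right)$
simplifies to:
$j$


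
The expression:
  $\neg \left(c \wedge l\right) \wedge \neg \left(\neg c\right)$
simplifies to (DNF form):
$c \wedge \neg l$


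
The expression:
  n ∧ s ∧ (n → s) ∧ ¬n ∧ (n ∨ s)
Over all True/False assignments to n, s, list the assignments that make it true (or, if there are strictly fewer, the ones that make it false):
is never true.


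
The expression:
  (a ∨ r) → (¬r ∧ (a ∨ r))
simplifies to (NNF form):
¬r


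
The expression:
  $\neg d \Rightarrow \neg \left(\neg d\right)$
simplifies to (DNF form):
$d$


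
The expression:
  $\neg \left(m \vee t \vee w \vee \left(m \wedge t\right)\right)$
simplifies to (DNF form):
$\neg m \wedge \neg t \wedge \neg w$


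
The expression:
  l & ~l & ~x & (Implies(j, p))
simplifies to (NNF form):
False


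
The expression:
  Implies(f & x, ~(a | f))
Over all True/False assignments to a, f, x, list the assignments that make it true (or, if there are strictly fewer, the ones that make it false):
is false only for:
  a=False, f=True, x=True;
  a=True, f=True, x=True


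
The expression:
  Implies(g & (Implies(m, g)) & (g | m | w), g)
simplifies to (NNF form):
True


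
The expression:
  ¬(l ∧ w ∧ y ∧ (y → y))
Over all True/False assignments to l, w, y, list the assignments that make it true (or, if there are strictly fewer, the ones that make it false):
is false only for:
  l=True, w=True, y=True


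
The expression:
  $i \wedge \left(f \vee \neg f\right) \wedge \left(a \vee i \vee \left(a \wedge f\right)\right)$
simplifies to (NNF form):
$i$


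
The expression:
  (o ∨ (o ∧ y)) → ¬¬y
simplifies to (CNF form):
y ∨ ¬o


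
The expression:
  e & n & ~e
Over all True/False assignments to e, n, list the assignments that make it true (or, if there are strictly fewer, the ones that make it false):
is never true.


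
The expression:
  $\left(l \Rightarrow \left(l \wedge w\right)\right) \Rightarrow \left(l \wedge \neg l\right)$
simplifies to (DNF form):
$l \wedge \neg w$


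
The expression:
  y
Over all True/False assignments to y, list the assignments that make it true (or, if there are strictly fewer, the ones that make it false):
is true only for:
  y=True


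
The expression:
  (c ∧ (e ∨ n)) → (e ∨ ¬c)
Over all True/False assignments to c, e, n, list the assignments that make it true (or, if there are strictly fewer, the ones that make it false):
is false only for:
  c=True, e=False, n=True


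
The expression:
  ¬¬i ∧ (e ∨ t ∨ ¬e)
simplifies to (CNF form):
i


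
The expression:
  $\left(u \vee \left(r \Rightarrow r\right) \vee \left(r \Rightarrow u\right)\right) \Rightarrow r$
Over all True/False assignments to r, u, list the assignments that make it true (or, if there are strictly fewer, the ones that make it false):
is true only for:
  r=True, u=False;
  r=True, u=True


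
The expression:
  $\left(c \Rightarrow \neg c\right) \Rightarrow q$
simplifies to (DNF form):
$c \vee q$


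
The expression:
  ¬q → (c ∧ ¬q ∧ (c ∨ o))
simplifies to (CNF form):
c ∨ q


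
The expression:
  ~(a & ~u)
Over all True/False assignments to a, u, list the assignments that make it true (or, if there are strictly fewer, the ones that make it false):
is false only for:
  a=True, u=False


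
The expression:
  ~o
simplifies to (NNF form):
~o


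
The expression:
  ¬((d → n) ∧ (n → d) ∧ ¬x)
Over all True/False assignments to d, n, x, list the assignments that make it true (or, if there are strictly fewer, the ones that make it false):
is false only for:
  d=False, n=False, x=False;
  d=True, n=True, x=False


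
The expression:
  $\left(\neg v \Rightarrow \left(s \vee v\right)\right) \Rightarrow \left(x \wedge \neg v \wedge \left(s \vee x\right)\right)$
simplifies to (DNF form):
$\left(x \wedge \neg v\right) \vee \left(\neg s \wedge \neg v\right)$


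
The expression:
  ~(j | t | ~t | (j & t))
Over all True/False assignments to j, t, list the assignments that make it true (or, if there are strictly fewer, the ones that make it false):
is never true.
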